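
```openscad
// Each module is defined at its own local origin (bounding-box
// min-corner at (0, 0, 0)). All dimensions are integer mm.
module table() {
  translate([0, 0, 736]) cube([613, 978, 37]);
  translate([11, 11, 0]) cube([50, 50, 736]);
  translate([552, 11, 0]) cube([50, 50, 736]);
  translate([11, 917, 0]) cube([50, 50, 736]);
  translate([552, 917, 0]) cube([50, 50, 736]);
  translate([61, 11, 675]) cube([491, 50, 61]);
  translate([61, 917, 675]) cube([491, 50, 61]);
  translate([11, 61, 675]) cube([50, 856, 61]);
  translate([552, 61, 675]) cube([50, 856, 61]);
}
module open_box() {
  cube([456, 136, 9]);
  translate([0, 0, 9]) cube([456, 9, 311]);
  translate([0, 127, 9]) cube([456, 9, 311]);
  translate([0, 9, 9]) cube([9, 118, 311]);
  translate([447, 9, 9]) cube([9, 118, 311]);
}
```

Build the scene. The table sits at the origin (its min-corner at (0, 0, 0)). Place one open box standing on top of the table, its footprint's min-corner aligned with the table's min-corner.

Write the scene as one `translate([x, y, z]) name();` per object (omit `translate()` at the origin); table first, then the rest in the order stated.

table();
translate([0, 0, 773]) open_box();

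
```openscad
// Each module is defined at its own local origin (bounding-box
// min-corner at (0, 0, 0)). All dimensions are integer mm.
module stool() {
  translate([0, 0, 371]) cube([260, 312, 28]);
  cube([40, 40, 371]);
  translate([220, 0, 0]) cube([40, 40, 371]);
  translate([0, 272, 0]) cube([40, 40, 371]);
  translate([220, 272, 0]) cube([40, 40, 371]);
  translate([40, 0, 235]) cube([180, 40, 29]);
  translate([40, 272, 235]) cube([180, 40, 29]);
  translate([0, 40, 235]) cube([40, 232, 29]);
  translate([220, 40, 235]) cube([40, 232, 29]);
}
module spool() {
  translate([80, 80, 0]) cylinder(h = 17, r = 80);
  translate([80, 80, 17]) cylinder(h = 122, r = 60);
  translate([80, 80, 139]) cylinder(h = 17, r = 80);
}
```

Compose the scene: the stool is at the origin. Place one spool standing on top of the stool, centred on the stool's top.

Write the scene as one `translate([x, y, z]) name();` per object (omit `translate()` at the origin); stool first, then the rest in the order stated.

stool();
translate([50, 76, 399]) spool();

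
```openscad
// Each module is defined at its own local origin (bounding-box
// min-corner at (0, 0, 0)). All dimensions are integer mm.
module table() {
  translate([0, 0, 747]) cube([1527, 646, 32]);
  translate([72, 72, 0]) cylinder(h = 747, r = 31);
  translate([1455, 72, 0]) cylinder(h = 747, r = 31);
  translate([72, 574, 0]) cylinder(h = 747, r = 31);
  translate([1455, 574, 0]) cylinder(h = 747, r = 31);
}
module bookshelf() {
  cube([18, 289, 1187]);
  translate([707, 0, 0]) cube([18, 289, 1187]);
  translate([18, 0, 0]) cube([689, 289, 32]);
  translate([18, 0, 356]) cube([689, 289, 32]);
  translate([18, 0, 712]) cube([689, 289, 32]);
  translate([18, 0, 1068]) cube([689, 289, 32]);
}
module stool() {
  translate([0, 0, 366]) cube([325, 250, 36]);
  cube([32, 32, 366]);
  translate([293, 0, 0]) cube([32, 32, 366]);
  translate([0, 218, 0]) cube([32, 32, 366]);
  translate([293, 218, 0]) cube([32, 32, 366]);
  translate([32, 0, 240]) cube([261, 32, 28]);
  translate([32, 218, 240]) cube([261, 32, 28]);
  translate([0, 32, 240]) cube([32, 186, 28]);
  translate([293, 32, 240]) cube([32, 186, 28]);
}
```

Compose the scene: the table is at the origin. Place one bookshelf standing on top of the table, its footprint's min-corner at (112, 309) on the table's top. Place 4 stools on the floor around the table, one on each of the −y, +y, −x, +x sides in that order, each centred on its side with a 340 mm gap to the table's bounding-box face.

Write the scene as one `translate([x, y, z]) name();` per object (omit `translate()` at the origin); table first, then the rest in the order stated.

table();
translate([112, 309, 779]) bookshelf();
translate([601, -590, 0]) stool();
translate([601, 986, 0]) stool();
translate([-665, 198, 0]) stool();
translate([1867, 198, 0]) stool();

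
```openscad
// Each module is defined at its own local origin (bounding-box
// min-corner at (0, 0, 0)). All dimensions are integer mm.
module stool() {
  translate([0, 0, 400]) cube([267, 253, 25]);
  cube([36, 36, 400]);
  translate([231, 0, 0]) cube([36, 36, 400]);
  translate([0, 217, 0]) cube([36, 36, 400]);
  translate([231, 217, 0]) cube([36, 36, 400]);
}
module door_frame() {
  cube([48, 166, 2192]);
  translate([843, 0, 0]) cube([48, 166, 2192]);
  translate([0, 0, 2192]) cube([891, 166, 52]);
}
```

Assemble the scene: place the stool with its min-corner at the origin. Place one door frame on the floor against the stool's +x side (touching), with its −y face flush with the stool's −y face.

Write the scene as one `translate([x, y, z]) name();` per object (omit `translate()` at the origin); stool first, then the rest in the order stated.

stool();
translate([267, 0, 0]) door_frame();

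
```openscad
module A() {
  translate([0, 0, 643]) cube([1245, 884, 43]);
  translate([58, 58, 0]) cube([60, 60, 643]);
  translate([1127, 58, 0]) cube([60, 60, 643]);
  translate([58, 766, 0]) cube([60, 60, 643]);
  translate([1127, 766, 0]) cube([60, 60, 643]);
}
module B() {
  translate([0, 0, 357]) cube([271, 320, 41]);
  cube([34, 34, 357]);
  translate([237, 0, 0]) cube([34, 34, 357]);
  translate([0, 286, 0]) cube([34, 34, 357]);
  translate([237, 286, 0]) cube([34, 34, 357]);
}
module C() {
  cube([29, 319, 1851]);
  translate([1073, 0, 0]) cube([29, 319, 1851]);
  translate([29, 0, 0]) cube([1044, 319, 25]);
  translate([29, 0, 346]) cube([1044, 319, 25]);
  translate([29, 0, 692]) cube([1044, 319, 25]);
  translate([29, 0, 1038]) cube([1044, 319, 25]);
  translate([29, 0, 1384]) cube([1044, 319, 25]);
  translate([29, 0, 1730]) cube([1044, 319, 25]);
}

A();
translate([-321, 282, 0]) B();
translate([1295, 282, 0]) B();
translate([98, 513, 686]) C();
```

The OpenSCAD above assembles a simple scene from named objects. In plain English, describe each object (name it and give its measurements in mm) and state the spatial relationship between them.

A is a table: top 1245 mm (x) × 884 mm (y), 43 mm thick, upper face at z = 686 mm, on four 60×60 mm square legs, each inset 58 mm from the nearest pair of top edges, running from z = 0 to the bottom of the top.

B is a simple wooden stool: a rectangular seat 271 mm (x) by 320 mm (y), 41 mm thick, top face at z = 398 mm, on four square legs, each 34×34 mm in cross-section. The legs rest on z = 0, each flush with a corner of the seat.

C is a bookshelf 1102 mm wide overall, 319 mm deep and 1851 mm tall. The two sides are 29 mm thick vertical panels. 6 horizontal shelves of 25 mm thickness span between the inner faces of the sides; the lowest shelf sits on the floor and shelves are stacked with a clear vertical gap of 321 mm between each pair.

Two stools sit around the table at the −x, +x sides. The bookshelf is on top of the table.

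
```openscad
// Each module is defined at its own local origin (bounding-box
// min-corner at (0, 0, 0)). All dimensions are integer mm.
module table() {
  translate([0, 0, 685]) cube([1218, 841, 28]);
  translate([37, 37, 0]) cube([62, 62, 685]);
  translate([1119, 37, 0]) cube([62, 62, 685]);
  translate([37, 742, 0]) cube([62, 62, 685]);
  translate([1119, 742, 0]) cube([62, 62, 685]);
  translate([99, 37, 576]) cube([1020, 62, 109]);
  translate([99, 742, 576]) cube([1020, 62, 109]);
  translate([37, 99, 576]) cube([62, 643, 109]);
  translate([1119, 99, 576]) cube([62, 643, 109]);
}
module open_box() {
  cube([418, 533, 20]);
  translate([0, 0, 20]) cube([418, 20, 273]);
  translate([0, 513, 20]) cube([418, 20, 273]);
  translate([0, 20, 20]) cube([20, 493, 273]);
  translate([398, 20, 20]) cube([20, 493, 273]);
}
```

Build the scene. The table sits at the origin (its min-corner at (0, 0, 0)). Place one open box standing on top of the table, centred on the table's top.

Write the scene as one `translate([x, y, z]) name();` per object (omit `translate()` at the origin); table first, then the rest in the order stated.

table();
translate([400, 154, 713]) open_box();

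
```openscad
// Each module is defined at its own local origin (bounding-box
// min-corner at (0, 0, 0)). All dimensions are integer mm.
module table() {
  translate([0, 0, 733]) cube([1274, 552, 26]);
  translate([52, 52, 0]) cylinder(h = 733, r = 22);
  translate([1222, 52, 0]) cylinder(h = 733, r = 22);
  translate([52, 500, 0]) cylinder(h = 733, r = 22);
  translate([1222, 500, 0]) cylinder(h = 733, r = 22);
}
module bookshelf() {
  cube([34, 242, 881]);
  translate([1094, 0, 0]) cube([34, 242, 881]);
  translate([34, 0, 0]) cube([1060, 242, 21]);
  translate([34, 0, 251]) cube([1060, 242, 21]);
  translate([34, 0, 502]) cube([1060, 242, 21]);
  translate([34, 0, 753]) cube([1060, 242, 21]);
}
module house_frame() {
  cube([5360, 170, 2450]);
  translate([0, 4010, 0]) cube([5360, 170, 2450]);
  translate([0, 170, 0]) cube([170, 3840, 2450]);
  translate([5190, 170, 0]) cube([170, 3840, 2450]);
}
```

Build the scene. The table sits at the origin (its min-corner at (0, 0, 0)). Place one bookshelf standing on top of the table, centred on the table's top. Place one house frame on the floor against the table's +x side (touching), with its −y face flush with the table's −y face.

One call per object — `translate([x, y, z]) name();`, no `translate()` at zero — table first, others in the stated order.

table();
translate([73, 155, 759]) bookshelf();
translate([1274, 0, 0]) house_frame();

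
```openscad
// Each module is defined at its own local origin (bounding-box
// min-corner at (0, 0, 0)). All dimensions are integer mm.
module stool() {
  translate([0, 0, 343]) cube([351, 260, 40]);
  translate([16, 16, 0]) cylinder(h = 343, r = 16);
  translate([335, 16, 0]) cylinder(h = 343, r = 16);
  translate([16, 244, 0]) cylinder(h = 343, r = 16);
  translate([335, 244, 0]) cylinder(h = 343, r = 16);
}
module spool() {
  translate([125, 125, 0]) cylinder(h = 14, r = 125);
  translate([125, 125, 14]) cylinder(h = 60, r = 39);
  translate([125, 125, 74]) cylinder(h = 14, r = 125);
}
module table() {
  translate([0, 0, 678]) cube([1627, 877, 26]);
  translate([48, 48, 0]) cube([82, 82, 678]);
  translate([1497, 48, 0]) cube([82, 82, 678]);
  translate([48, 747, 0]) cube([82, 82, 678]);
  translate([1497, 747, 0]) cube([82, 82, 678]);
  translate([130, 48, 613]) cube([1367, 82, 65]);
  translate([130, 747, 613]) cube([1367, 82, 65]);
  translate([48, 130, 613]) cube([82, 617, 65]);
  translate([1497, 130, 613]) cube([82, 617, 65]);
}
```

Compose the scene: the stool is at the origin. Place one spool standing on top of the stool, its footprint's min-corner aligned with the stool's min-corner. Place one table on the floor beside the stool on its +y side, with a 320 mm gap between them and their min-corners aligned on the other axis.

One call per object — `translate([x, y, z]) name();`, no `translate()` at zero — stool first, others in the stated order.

stool();
translate([0, 0, 383]) spool();
translate([0, 580, 0]) table();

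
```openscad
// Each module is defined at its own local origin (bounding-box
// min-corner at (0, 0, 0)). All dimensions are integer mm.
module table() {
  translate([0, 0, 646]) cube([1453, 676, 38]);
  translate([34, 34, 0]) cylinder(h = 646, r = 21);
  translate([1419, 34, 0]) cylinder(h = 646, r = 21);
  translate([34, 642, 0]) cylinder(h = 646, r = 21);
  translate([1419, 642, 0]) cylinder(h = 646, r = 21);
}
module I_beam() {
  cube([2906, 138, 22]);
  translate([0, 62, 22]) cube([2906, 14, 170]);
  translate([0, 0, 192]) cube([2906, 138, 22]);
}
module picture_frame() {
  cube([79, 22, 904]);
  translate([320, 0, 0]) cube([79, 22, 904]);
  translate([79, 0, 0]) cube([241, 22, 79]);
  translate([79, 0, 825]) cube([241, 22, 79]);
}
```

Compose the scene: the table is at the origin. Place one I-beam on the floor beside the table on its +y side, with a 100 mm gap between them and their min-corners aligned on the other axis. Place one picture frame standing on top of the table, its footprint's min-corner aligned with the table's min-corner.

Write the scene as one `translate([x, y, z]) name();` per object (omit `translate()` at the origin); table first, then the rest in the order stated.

table();
translate([0, 776, 0]) I_beam();
translate([0, 0, 684]) picture_frame();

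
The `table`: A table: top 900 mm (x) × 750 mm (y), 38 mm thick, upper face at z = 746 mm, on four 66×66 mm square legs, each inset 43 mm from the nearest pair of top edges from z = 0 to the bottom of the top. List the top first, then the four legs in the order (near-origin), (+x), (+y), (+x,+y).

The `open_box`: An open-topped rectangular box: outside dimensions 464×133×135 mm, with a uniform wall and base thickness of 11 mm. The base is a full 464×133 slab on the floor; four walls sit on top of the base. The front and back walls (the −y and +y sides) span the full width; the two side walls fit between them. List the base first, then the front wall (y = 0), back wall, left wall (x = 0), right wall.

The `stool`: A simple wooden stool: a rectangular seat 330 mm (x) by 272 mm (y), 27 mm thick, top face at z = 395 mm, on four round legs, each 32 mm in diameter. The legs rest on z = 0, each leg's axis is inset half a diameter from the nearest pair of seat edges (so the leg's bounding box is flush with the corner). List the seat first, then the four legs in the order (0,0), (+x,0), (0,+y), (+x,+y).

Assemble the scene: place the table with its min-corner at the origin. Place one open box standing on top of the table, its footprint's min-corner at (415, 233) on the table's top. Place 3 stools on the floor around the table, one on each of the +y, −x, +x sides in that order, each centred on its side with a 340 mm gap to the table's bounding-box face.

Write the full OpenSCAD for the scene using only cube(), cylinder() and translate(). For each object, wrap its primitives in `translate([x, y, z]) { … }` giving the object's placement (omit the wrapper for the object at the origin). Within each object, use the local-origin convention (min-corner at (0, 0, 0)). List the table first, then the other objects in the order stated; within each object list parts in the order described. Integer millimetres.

translate([0, 0, 708]) cube([900, 750, 38]);
translate([43, 43, 0]) cube([66, 66, 708]);
translate([791, 43, 0]) cube([66, 66, 708]);
translate([43, 641, 0]) cube([66, 66, 708]);
translate([791, 641, 0]) cube([66, 66, 708]);
translate([415, 233, 746]) {
  cube([464, 133, 11]);
  translate([0, 0, 11]) cube([464, 11, 124]);
  translate([0, 122, 11]) cube([464, 11, 124]);
  translate([0, 11, 11]) cube([11, 111, 124]);
  translate([453, 11, 11]) cube([11, 111, 124]);
}
translate([285, 1090, 0]) {
  translate([0, 0, 368]) cube([330, 272, 27]);
  translate([16, 16, 0]) cylinder(h = 368, r = 16);
  translate([314, 16, 0]) cylinder(h = 368, r = 16);
  translate([16, 256, 0]) cylinder(h = 368, r = 16);
  translate([314, 256, 0]) cylinder(h = 368, r = 16);
}
translate([-670, 239, 0]) {
  translate([0, 0, 368]) cube([330, 272, 27]);
  translate([16, 16, 0]) cylinder(h = 368, r = 16);
  translate([314, 16, 0]) cylinder(h = 368, r = 16);
  translate([16, 256, 0]) cylinder(h = 368, r = 16);
  translate([314, 256, 0]) cylinder(h = 368, r = 16);
}
translate([1240, 239, 0]) {
  translate([0, 0, 368]) cube([330, 272, 27]);
  translate([16, 16, 0]) cylinder(h = 368, r = 16);
  translate([314, 16, 0]) cylinder(h = 368, r = 16);
  translate([16, 256, 0]) cylinder(h = 368, r = 16);
  translate([314, 256, 0]) cylinder(h = 368, r = 16);
}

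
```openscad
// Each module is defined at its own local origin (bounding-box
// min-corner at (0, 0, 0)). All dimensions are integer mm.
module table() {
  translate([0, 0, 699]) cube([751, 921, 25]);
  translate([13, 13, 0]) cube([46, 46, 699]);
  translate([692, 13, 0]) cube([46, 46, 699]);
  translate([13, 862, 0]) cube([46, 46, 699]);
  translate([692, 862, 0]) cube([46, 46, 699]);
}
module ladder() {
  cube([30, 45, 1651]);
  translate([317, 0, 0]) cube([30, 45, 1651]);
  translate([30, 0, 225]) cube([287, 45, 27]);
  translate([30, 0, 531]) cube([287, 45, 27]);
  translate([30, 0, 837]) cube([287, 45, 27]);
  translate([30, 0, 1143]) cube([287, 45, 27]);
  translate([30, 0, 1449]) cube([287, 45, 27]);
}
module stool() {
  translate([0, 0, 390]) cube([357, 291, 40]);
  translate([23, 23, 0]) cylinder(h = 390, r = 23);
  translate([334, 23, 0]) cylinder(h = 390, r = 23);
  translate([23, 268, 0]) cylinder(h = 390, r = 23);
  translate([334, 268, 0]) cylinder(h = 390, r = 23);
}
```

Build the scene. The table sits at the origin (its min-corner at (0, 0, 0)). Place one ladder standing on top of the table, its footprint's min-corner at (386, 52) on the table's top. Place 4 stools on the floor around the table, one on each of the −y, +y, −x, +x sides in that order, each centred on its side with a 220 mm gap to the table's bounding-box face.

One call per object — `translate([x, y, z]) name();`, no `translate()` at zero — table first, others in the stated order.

table();
translate([386, 52, 724]) ladder();
translate([197, -511, 0]) stool();
translate([197, 1141, 0]) stool();
translate([-577, 315, 0]) stool();
translate([971, 315, 0]) stool();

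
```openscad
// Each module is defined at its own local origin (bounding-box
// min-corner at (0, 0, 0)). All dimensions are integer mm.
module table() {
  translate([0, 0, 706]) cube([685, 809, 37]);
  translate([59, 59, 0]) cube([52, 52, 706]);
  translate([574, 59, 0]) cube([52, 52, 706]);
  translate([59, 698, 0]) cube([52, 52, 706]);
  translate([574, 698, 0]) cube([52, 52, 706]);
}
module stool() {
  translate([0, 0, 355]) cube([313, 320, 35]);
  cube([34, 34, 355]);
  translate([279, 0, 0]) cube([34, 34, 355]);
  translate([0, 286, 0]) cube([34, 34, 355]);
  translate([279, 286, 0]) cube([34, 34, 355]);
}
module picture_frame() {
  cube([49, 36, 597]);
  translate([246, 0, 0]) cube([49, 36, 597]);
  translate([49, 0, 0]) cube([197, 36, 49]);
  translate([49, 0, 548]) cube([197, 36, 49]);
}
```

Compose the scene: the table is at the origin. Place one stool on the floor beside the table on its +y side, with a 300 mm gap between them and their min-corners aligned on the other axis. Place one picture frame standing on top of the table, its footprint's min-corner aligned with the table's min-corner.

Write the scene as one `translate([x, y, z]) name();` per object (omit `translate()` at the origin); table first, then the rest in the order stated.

table();
translate([0, 1109, 0]) stool();
translate([0, 0, 743]) picture_frame();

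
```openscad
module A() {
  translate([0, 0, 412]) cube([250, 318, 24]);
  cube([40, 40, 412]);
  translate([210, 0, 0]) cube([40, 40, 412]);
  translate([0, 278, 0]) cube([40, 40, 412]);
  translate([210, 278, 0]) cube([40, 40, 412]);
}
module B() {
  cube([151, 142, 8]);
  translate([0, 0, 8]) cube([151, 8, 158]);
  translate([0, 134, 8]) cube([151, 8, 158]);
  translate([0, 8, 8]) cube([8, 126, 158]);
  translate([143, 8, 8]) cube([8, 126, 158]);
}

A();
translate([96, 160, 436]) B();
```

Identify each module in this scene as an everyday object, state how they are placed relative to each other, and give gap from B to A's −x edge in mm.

The open box's min-x is at 96; the stool's min-x is 0; gap = 96 mm.

A is a stool. B is an open box. The open box is on top of the stool. The gap from the open box to the stool's −x edge is 96 mm.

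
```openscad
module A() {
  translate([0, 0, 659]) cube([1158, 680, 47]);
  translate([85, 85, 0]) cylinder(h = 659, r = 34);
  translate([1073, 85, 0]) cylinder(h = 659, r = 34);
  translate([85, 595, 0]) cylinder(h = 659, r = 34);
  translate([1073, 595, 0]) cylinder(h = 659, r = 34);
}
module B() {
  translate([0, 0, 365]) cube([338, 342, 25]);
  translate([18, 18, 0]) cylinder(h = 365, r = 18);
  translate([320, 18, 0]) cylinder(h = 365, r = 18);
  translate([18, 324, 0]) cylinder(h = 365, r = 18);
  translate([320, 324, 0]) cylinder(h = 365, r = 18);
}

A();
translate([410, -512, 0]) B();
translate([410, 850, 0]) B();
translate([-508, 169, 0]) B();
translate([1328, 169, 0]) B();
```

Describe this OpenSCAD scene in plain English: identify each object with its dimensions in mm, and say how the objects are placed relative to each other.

A is a table: top 1158 mm (x) × 680 mm (y), 47 mm thick, upper face at z = 706 mm, on four round legs of 68 mm diameter, each leg's bounding box inset 51 mm from the nearest pair of top edges, running from z = 0 to the bottom of the top.

B is a simple wooden stool: a rectangular seat 338 mm (x) by 342 mm (y), 25 mm thick, top face at z = 390 mm, on four round legs, each 36 mm in diameter. The legs rest on z = 0, each leg's axis is inset half a diameter from the nearest pair of seat edges (so the leg's bounding box is flush with the corner).

Four stools sit around the table at the −y, +y, −x, +x sides.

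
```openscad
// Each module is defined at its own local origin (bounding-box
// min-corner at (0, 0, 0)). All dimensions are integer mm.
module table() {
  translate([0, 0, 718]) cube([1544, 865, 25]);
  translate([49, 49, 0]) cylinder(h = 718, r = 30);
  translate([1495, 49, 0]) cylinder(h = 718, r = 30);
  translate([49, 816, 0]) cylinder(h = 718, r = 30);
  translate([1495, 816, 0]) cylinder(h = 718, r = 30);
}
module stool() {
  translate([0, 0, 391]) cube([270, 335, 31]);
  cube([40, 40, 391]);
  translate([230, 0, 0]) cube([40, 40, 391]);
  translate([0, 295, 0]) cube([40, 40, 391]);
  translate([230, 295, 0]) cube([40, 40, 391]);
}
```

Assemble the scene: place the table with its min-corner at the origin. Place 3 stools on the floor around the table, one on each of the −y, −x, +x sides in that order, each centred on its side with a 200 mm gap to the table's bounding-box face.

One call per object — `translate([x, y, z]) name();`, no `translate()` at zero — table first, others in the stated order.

table();
translate([637, -535, 0]) stool();
translate([-470, 265, 0]) stool();
translate([1744, 265, 0]) stool();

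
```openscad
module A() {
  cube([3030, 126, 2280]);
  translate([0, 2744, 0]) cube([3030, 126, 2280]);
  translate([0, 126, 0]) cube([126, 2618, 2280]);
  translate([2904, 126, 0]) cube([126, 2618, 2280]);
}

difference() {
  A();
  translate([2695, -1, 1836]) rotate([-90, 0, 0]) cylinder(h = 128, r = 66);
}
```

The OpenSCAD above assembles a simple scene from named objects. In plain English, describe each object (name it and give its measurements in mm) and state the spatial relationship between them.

A is a box-shaped house frame (walls only): outside footprint 3030×2870 mm, wall height 2280 mm, wall thickness 126 mm. The two y-facing walls run the full x-width; the two x-facing walls fit between the inner faces of the y-facing walls.

The house frame has a circular hole of radius 66 mm through its front wall, centred at (x = 2695, z = 1836).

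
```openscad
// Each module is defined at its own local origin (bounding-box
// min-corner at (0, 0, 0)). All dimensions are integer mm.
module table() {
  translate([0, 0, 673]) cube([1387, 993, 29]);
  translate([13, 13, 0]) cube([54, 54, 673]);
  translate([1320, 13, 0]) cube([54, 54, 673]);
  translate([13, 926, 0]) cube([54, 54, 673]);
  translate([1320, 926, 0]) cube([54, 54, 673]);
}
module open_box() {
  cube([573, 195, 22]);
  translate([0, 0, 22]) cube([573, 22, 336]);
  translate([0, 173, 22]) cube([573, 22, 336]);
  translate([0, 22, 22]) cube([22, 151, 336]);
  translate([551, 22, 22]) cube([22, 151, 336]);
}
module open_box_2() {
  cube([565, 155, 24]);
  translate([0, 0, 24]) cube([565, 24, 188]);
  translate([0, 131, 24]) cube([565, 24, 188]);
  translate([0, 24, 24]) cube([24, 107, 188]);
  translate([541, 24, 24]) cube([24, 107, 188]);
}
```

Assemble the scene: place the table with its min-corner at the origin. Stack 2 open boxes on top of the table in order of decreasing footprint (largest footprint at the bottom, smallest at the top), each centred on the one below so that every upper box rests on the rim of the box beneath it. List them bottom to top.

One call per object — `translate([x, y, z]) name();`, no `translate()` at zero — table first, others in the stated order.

table();
translate([407, 399, 702]) open_box();
translate([411, 419, 1060]) open_box_2();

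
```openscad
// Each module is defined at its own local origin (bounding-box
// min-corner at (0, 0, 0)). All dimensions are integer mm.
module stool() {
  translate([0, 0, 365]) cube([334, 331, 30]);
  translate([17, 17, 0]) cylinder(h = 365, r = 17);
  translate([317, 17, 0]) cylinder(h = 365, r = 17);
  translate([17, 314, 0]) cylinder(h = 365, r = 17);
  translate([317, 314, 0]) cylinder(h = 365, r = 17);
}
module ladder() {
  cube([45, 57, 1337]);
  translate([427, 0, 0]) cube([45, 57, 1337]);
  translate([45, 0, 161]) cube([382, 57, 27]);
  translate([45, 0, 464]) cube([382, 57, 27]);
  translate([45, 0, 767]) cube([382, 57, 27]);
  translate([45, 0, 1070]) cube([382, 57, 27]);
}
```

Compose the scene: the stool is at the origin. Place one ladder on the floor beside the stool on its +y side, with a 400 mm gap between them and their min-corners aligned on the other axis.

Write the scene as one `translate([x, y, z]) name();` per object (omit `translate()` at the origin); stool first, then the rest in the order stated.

stool();
translate([0, 731, 0]) ladder();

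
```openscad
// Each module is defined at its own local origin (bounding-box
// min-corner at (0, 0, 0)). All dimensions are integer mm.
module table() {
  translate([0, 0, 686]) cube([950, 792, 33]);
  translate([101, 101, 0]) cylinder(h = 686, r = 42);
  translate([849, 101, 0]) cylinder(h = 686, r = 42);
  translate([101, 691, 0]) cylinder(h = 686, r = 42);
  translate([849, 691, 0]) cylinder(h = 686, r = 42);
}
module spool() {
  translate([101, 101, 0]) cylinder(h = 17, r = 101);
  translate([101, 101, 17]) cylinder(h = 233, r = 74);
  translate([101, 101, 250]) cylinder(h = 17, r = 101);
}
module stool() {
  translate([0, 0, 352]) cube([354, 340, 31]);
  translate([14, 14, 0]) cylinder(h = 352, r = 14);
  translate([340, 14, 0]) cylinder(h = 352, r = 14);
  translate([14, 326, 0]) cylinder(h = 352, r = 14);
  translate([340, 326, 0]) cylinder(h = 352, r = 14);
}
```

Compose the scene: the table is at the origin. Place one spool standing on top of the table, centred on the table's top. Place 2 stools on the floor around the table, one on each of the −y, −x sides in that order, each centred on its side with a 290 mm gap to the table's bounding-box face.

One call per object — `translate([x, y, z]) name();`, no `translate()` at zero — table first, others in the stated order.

table();
translate([374, 295, 719]) spool();
translate([298, -630, 0]) stool();
translate([-644, 226, 0]) stool();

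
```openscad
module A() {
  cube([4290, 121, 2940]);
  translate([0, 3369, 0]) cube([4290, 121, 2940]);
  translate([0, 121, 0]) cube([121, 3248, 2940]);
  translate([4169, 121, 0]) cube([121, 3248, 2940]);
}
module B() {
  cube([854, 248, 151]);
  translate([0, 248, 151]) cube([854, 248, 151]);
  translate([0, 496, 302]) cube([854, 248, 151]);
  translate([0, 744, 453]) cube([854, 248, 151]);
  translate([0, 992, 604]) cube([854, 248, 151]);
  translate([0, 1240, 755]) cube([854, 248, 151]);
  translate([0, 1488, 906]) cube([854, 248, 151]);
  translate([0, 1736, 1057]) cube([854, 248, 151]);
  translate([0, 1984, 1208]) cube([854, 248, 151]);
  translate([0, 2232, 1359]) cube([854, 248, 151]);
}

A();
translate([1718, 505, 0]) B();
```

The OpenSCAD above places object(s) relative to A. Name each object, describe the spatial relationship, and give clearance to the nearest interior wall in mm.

Clearances: x = 1597, y = 384; minimum 384 mm.

A is a house frame. B is a staircase. The staircase sits inside the house frame, centred. The clearance to the nearest interior wall is 384 mm.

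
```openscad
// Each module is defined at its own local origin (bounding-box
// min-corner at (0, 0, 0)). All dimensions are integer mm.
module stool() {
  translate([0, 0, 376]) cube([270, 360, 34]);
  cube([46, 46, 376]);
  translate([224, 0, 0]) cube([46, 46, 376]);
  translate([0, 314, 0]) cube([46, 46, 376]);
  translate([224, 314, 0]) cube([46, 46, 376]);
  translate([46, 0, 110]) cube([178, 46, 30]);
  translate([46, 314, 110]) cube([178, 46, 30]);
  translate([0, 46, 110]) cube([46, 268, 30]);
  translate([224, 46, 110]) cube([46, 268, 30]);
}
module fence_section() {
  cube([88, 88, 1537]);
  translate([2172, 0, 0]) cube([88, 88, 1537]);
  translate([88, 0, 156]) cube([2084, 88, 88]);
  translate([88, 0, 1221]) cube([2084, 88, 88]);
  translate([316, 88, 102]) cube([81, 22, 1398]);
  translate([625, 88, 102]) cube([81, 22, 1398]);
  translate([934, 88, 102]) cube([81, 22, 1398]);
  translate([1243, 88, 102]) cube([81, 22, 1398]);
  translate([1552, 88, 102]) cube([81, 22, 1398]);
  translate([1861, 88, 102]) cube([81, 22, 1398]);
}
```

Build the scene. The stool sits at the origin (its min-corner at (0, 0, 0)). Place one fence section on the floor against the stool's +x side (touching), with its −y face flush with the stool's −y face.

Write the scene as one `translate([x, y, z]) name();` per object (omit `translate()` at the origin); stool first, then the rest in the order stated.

stool();
translate([270, 0, 0]) fence_section();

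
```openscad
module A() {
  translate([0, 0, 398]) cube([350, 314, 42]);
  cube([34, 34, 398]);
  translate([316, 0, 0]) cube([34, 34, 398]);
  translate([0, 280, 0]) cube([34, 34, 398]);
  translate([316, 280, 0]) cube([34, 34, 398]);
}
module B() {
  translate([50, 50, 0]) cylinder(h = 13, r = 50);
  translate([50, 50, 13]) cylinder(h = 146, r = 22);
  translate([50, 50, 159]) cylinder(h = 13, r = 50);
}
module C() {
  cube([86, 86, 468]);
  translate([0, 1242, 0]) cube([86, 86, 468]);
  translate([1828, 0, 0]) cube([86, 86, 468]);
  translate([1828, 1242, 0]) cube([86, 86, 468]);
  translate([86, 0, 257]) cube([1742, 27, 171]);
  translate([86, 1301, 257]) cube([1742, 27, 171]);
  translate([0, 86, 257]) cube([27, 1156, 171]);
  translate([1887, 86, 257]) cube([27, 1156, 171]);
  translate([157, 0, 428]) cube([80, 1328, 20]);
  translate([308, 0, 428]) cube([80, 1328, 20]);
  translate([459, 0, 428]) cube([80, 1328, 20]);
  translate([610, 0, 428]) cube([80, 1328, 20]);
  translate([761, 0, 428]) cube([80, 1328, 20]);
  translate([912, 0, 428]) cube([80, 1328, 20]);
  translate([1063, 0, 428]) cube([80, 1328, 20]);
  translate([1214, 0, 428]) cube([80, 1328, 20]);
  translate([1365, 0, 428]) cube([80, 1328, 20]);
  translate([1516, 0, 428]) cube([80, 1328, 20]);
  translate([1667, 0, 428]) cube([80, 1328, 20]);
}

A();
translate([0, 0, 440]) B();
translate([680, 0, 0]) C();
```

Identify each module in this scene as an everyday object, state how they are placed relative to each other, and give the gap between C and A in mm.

A is a stool. B is a spool. C is a bed frame. The spool is on top of the stool. The bed frame is on the floor beside the stool on its +x side. The gap between the bed frame and the stool is 330 mm.

The bed frame's nearest face is 330 mm from the stool's +x face.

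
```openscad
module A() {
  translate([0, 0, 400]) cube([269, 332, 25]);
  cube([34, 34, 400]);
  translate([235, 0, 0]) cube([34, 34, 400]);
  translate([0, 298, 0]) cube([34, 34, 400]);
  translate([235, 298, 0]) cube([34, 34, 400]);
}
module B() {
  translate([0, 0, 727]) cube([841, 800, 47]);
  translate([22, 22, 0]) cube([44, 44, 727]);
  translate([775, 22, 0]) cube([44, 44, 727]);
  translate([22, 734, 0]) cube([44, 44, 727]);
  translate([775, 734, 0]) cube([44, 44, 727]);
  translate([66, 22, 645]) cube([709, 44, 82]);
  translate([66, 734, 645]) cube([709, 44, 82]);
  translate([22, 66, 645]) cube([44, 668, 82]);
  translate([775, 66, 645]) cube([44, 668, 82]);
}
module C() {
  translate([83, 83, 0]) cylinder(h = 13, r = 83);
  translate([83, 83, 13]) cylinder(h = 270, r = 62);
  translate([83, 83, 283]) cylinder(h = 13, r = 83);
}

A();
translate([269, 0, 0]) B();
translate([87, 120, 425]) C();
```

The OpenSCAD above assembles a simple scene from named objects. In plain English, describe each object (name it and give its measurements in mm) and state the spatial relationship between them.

A is a simple wooden stool: a rectangular seat 269 mm (x) by 332 mm (y), 25 mm thick, top face at z = 425 mm, on four square legs, each 34×34 mm in cross-section. The legs rest on z = 0, each flush with a corner of the seat.

B is a table: top 841 mm (x) × 800 mm (y), 47 mm thick, upper face at z = 774 mm, on four 44×44 mm square legs, each inset 22 mm from the nearest pair of top edges, running from z = 0 to the bottom of the top. Four apron rails, 44 mm thick and 82 mm tall, run between adjacent legs with their top edges flush with the underside of the top and their outer faces flush with the legs' outer faces.

C is a spool: two coaxial disc flanges of radius 83 mm and thickness 13 mm, joined by a core cylinder of radius 62 mm and height 270 mm. The lower flange rests on z = 0 and the three cylinders share a vertical axis.

The table is against the stool's +x side, with their −y faces flush. The spool is on top of the stool.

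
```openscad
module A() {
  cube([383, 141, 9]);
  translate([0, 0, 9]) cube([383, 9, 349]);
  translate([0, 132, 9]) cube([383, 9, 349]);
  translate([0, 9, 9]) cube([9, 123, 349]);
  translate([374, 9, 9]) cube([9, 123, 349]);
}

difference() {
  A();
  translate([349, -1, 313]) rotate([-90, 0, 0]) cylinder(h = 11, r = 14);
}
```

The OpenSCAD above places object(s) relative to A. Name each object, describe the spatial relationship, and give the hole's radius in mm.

A is an open box. The open box has a circular hole through its front wall. The hole's radius is 14 mm.

The subtracted cylinder has r = 14 mm.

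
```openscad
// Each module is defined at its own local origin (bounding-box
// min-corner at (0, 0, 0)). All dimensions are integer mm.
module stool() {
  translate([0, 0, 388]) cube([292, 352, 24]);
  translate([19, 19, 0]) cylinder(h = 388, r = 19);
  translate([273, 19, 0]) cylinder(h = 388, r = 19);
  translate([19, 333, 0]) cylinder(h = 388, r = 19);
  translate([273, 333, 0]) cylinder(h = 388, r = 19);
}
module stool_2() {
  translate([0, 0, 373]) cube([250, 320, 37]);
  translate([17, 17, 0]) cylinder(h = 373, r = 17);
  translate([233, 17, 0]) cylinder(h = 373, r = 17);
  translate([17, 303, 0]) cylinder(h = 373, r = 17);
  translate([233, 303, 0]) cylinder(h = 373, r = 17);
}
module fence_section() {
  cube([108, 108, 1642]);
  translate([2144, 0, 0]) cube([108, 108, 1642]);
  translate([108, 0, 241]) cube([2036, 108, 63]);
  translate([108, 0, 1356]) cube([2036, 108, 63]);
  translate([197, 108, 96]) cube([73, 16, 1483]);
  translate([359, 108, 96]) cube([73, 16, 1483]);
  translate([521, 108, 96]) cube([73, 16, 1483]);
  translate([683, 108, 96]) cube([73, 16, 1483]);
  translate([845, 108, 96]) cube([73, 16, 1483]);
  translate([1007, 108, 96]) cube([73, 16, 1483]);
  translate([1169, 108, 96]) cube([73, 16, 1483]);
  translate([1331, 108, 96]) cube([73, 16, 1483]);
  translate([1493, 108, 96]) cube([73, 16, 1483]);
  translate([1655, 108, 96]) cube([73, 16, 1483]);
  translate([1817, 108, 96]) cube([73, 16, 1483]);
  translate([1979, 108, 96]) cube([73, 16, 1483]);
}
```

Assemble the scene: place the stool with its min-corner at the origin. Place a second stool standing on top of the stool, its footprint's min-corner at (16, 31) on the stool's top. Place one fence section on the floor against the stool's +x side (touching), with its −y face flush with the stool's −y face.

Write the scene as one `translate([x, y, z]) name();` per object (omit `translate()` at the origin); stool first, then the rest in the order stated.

stool();
translate([16, 31, 412]) stool_2();
translate([292, 0, 0]) fence_section();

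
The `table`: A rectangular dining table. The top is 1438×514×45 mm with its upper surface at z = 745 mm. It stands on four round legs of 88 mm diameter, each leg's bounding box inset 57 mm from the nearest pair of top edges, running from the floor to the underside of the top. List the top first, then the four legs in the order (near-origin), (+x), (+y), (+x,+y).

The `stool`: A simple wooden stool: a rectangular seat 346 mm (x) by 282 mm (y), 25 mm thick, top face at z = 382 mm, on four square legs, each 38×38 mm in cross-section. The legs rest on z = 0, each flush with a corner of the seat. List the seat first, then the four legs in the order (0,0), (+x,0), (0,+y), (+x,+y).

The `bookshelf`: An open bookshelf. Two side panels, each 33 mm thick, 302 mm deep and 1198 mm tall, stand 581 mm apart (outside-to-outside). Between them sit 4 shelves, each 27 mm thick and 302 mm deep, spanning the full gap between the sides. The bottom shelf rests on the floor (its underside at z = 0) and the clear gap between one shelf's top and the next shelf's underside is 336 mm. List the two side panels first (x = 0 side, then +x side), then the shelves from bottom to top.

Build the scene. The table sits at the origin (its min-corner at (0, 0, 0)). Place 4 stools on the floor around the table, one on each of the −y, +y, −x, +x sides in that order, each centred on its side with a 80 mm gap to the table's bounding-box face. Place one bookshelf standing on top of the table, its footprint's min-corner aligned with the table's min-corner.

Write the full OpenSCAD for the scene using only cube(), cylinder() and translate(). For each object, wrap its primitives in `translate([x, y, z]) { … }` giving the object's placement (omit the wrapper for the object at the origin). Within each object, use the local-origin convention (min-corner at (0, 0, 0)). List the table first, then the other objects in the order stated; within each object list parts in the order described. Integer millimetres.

translate([0, 0, 700]) cube([1438, 514, 45]);
translate([101, 101, 0]) cylinder(h = 700, r = 44);
translate([1337, 101, 0]) cylinder(h = 700, r = 44);
translate([101, 413, 0]) cylinder(h = 700, r = 44);
translate([1337, 413, 0]) cylinder(h = 700, r = 44);
translate([546, -362, 0]) {
  translate([0, 0, 357]) cube([346, 282, 25]);
  cube([38, 38, 357]);
  translate([308, 0, 0]) cube([38, 38, 357]);
  translate([0, 244, 0]) cube([38, 38, 357]);
  translate([308, 244, 0]) cube([38, 38, 357]);
}
translate([546, 594, 0]) {
  translate([0, 0, 357]) cube([346, 282, 25]);
  cube([38, 38, 357]);
  translate([308, 0, 0]) cube([38, 38, 357]);
  translate([0, 244, 0]) cube([38, 38, 357]);
  translate([308, 244, 0]) cube([38, 38, 357]);
}
translate([-426, 116, 0]) {
  translate([0, 0, 357]) cube([346, 282, 25]);
  cube([38, 38, 357]);
  translate([308, 0, 0]) cube([38, 38, 357]);
  translate([0, 244, 0]) cube([38, 38, 357]);
  translate([308, 244, 0]) cube([38, 38, 357]);
}
translate([1518, 116, 0]) {
  translate([0, 0, 357]) cube([346, 282, 25]);
  cube([38, 38, 357]);
  translate([308, 0, 0]) cube([38, 38, 357]);
  translate([0, 244, 0]) cube([38, 38, 357]);
  translate([308, 244, 0]) cube([38, 38, 357]);
}
translate([0, 0, 745]) {
  cube([33, 302, 1198]);
  translate([548, 0, 0]) cube([33, 302, 1198]);
  translate([33, 0, 0]) cube([515, 302, 27]);
  translate([33, 0, 363]) cube([515, 302, 27]);
  translate([33, 0, 726]) cube([515, 302, 27]);
  translate([33, 0, 1089]) cube([515, 302, 27]);
}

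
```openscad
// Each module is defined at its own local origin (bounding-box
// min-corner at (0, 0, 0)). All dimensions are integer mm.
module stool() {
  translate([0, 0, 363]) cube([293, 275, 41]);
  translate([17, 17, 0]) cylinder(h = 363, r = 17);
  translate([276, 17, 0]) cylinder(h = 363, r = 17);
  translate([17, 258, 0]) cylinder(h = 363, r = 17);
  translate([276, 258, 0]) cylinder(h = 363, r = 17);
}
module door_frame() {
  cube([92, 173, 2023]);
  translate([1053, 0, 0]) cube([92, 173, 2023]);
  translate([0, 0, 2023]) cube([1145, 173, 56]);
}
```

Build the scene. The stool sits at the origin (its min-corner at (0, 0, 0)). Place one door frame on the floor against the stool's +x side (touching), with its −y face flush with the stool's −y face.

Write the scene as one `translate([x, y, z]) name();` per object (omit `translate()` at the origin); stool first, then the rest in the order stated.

stool();
translate([293, 0, 0]) door_frame();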